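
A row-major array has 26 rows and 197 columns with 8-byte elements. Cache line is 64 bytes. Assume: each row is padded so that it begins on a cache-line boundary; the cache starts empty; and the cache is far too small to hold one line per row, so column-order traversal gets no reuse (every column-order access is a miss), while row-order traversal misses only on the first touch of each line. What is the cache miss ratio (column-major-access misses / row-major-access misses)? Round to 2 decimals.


Each row occupies 197 * 8 = 1576 bytes and starts on a line boundary, so it spans ceil(1576 / 64) = 25 cache lines.
Row-major traversal misses (one per line touched): 26 * ceil(197 * 8 / 64) = 650
Column-major traversal misses (no reuse, every access misses): 26 * 197 = 5122
Ratio = 5122 / 650 = 7.88

7.88


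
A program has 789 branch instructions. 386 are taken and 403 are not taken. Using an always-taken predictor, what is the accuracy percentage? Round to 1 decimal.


Predictor: always-taken
Correct predictions = 386
Accuracy = 386 / 789 * 100 = 48.9%

48.9


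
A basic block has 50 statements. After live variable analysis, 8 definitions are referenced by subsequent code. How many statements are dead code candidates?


Dead code = total statements - live definitions
= 50 - 8 = 42

42


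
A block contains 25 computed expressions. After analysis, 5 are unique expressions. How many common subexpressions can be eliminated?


CSE count = total expressions - unique expressions
= 25 - 5 = 20

20


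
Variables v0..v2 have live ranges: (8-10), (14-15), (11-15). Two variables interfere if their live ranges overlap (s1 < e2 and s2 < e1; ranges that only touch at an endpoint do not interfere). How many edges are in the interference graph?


Check all pairs for overlapping intervals.
Two intervals (s1,e1) and (s2,e2) overlap if s1 < e2 and s2 < e1.
v0 (8-10) vs v1..v2: overlaps none -> 0
v1 (14-15) vs v2: overlaps v2 -> 1
Total overlapping pairs = 0 + 1 = 1

1


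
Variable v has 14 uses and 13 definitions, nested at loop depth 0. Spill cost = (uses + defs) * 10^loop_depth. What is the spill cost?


uses + defs = 14 + 13 = 27
10^0 = 1
Spill cost = 27 * 1 = 27

27


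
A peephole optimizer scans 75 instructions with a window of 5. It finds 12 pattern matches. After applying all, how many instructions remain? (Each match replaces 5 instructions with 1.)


Each match removes 4 instructions.
Total removed = 12 * 4 = 48
Remaining = 75 - 48 = 27

27


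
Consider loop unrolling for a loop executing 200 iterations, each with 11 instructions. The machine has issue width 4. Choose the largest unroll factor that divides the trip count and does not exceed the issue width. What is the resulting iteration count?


Largest divisor of 200 <= 4 is 4
New iterations = 200 / 4 = 50

50


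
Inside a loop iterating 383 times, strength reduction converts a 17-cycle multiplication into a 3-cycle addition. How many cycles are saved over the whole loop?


Per-iteration saving = 17 - 3 = 14
Total saved = 383 * 14 = 5362

5362


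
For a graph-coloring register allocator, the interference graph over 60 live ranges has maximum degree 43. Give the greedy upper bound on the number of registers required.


Greedy coloring never needs more than (max_degree + 1) colors: when coloring a vertex, at most max_degree neighbors are already colored.
Upper bound = 43 + 1 = 44

44


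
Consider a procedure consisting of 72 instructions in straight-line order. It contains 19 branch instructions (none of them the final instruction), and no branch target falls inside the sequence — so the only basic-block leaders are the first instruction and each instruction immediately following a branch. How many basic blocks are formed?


With no in-sequence branch targets, the leaders are the first instruction plus the instruction after each branch.
Number of basic blocks = branches + 1
= 19 + 1 = 20

20


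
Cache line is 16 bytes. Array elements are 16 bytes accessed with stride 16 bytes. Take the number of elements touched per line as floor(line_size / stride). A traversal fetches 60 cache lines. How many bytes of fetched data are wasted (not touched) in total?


Elements per line = floor(16 / 16) = 1
Bytes used per line = 1 * 16 = 16
Wasted per line = 16 - 16 = 0
Total wasted = 0 * 60 = 0

0


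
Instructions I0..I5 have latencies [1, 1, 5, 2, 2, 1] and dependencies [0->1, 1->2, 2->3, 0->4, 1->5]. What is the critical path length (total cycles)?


Compute longest path through dependency graph: dist(Ik) = max over predecessors of dist + latency(Ik).
dist(I0) = latency 1 = 1
dist(I1) = dist(I0) + 1 = 1 + 1 = 2
dist(I2) = dist(I1) + 5 = 2 + 5 = 7
dist(I3) = dist(I2) + 2 = 7 + 2 = 9
dist(I4) = dist(I0) + 2 = 1 + 2 = 3
dist(I5) = dist(I1) + 1 = 2 + 1 = 3
Critical path = max dist = 9

9


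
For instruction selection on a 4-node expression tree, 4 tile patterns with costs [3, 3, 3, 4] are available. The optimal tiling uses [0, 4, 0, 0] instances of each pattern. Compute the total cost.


Total cost = sum(count_i * cost_i)
= 0*3 + 4*3 + 0*3 + 0*4
= 12

12


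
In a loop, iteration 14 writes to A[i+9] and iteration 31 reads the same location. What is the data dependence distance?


Distance = read iteration - write iteration
= 31 - 14 = 17

17


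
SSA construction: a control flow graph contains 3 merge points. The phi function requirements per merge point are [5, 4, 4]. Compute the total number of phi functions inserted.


Total phi functions = sum of phi functions at each join node
= 5 + 4 + 4 = 13

13


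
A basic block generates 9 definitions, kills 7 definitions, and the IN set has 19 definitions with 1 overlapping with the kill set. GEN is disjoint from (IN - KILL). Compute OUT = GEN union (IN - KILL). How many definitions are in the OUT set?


IN - KILL: 19 - 1 = 18 surviving definitions
OUT = GEN + surviving = 9 + 18 = 27

27


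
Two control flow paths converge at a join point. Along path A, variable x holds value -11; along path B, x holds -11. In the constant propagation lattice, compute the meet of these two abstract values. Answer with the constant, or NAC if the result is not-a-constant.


Meet operation: if both paths give the same constant, result is that constant; if they differ, result is NAC (not-a-constant).
Path A: -11, Path B: -11 -> equal
Result: constant -> -11

-11


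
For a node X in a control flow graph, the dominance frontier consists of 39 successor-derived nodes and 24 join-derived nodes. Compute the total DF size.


DF(X) = direct successor contributions + join point contributions
= 39 + 24 = 63

63


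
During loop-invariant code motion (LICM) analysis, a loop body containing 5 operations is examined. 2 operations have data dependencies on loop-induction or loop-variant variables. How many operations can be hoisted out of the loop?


Invariant candidates = total - loop-dependent
= 5 - 2 = 3

3


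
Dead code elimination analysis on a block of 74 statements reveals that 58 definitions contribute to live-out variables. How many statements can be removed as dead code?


Dead code = total statements - live definitions
= 74 - 58 = 16

16


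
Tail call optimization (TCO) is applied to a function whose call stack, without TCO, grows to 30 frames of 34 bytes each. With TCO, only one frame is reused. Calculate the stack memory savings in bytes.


Without TCO: 30 * 34 = 1020 bytes
With TCO: reuse 1 frame = 34 bytes
Savings = 1020 - 34 = 986

986


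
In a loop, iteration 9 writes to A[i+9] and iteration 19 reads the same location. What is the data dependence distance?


Distance = read iteration - write iteration
= 19 - 9 = 10

10


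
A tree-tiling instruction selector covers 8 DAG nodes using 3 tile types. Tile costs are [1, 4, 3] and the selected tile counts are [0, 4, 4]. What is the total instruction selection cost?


Total cost = sum(count_i * cost_i)
= 0*1 + 4*4 + 4*3
= 28

28


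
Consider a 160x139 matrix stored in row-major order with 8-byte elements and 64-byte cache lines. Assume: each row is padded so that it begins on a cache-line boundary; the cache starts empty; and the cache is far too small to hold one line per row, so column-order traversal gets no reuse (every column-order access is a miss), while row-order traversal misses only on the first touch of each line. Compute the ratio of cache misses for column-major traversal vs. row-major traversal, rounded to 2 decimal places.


Each row occupies 139 * 8 = 1112 bytes and starts on a line boundary, so it spans ceil(1112 / 64) = 18 cache lines.
Row-major traversal misses (one per line touched): 160 * ceil(139 * 8 / 64) = 2880
Column-major traversal misses (no reuse, every access misses): 160 * 139 = 22240
Ratio = 22240 / 2880 = 7.72

7.72


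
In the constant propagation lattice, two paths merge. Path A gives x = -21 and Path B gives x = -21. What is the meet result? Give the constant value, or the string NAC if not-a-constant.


Meet operation: if both paths give the same constant, result is that constant; if they differ, result is NAC (not-a-constant).
Path A: -21, Path B: -21 -> equal
Result: constant -> -21

-21


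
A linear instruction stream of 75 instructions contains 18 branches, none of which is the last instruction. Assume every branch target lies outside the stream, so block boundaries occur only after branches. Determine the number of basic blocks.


With no in-sequence branch targets, the leaders are the first instruction plus the instruction after each branch.
Number of basic blocks = branches + 1
= 18 + 1 = 19

19


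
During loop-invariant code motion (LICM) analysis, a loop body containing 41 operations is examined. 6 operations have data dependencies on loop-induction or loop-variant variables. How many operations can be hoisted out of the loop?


Invariant candidates = total - loop-dependent
= 41 - 6 = 35

35


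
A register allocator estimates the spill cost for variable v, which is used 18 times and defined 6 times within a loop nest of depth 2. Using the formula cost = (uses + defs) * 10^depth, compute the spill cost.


uses + defs = 18 + 6 = 24
10^2 = 100
Spill cost = 24 * 100 = 2400

2400


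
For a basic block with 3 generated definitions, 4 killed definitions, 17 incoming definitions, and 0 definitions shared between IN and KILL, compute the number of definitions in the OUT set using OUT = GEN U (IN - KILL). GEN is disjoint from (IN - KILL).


IN - KILL: 17 - 0 = 17 surviving definitions
OUT = GEN + surviving = 3 + 17 = 20

20


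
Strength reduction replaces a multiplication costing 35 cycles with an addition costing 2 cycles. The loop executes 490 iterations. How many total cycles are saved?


Per-iteration saving = 35 - 2 = 33
Total saved = 490 * 33 = 16170

16170


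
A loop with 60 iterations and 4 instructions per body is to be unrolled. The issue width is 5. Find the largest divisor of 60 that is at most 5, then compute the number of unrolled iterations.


Largest divisor of 60 <= 5 is 5
New iterations = 60 / 5 = 12

12


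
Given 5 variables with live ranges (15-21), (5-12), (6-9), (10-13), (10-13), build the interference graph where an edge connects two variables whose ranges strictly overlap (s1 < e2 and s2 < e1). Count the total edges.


Check all pairs for overlapping intervals.
Two intervals (s1,e1) and (s2,e2) overlap if s1 < e2 and s2 < e1.
v0 (15-21) vs v1..v4: overlaps none -> 0
v1 (5-12) vs v2..v4: overlaps v2, v3, v4 -> 3
v2 (6-9) vs v3..v4: overlaps none -> 0
v3 (10-13) vs v4: overlaps v4 -> 1
Total overlapping pairs = 0 + 3 + 0 + 1 = 4

4


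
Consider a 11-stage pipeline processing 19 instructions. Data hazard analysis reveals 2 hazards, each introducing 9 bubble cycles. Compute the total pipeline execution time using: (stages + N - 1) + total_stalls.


Base cycles = 11 + 19 - 1 = 29
Total stalls = 2 * 9 = 18
Total = 29 + 18 = 47

47


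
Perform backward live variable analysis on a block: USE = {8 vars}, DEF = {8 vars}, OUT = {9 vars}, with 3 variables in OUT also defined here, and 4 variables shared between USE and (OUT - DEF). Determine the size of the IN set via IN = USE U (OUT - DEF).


OUT - DEF: 9 - 3 = 6
|IN| = |USE| + |OUT - DEF| - |USE ∩ (OUT - DEF)| = 8 + 6 - 4 = 10

10


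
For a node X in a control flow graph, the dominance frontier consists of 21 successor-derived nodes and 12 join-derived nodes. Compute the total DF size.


DF(X) = direct successor contributions + join point contributions
= 21 + 12 = 33

33


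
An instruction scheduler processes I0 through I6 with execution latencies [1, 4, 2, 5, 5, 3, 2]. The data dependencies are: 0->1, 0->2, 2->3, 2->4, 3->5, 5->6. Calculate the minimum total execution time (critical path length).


Compute longest path through dependency graph: dist(Ik) = max over predecessors of dist + latency(Ik).
dist(I0) = latency 1 = 1
dist(I1) = dist(I0) + 4 = 1 + 4 = 5
dist(I2) = dist(I0) + 2 = 1 + 2 = 3
dist(I3) = dist(I2) + 5 = 3 + 5 = 8
dist(I4) = dist(I2) + 5 = 3 + 5 = 8
dist(I5) = dist(I3) + 3 = 8 + 3 = 11
dist(I6) = dist(I5) + 2 = 11 + 2 = 13
Critical path = max dist = 13

13


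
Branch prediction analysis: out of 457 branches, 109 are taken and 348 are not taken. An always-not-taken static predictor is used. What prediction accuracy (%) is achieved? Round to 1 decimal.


Predictor: always-not-taken
Correct predictions = 348
Accuracy = 348 / 457 * 100 = 76.1%

76.1


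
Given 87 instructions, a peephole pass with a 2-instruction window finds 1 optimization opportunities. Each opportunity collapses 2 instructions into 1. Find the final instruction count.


Each match removes 1 instructions.
Total removed = 1 * 1 = 1
Remaining = 87 - 1 = 86

86


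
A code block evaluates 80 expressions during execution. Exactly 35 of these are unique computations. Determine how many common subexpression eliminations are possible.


CSE count = total expressions - unique expressions
= 80 - 35 = 45

45


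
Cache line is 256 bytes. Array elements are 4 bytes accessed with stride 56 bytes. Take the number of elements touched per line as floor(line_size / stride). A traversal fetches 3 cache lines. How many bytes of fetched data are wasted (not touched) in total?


Elements per line = floor(256 / 56) = 4
Bytes used per line = 4 * 4 = 16
Wasted per line = 256 - 16 = 240
Total wasted = 240 * 3 = 720

720


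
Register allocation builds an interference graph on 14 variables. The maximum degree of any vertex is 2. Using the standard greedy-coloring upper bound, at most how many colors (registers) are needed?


Greedy coloring never needs more than (max_degree + 1) colors: when coloring a vertex, at most max_degree neighbors are already colored.
Upper bound = 2 + 1 = 3

3


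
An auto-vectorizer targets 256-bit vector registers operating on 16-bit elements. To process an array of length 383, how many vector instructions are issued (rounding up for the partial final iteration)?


Width = 256 / 16 = 16 elements per vector op
Iterations = ceil(383 / 16) = 24

24


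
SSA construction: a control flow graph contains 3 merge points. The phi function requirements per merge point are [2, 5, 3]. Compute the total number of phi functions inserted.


Total phi functions = sum of phi functions at each join node
= 2 + 5 + 3 = 10

10


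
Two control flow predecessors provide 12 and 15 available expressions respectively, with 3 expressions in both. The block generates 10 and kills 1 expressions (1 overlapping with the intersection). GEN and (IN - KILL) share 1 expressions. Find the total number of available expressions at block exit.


IN = intersection of predecessors = 3
IN - KILL = 3 - 1 = 2
|OUT| = |GEN| + |IN - KILL| - |GEN ∩ (IN - KILL)| = 10 + 2 - 1 = 11

11


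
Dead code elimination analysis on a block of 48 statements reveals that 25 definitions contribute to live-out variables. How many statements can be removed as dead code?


Dead code = total statements - live definitions
= 48 - 25 = 23

23


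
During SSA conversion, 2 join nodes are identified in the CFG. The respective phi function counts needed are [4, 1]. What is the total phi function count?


Total phi functions = sum of phi functions at each join node
= 4 + 1 = 5

5


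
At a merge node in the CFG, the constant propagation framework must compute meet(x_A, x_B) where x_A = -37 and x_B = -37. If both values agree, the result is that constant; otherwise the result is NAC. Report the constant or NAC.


Meet operation: if both paths give the same constant, result is that constant; if they differ, result is NAC (not-a-constant).
Path A: -37, Path B: -37 -> equal
Result: constant -> -37

-37


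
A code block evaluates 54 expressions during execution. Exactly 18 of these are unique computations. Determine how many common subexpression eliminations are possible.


CSE count = total expressions - unique expressions
= 54 - 18 = 36

36


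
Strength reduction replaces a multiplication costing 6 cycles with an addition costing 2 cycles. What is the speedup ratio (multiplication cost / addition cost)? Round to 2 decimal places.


Ratio = mult_cost / add_cost = 6 / 2 = 3.0

3.0


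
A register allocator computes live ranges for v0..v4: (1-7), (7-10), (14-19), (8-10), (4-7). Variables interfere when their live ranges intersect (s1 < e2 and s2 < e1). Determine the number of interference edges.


Check all pairs for overlapping intervals.
Two intervals (s1,e1) and (s2,e2) overlap if s1 < e2 and s2 < e1.
v0 (1-7) vs v1..v4: overlaps v4 -> 1
v1 (7-10) vs v2..v4: overlaps v3 -> 1
v2 (14-19) vs v3..v4: overlaps none -> 0
v3 (8-10) vs v4: overlaps none -> 0
Total overlapping pairs = 1 + 1 + 0 + 0 = 2

2


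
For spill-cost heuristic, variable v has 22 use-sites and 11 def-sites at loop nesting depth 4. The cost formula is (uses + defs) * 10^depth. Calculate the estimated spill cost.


uses + defs = 22 + 11 = 33
10^4 = 10000
Spill cost = 33 * 10000 = 330000

330000


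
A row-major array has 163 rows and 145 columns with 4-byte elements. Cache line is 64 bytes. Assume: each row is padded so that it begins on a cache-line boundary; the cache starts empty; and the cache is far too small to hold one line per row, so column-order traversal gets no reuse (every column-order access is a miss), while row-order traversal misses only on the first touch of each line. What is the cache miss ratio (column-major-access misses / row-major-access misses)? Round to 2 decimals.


Each row occupies 145 * 4 = 580 bytes and starts on a line boundary, so it spans ceil(580 / 64) = 10 cache lines.
Row-major traversal misses (one per line touched): 163 * ceil(145 * 4 / 64) = 1630
Column-major traversal misses (no reuse, every access misses): 163 * 145 = 23635
Ratio = 23635 / 1630 = 14.5

14.5


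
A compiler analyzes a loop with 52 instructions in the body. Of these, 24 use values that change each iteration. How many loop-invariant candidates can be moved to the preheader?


Invariant candidates = total - loop-dependent
= 52 - 24 = 28

28


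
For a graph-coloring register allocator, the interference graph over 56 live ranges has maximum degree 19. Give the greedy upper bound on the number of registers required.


Greedy coloring never needs more than (max_degree + 1) colors: when coloring a vertex, at most max_degree neighbors are already colored.
Upper bound = 19 + 1 = 20

20


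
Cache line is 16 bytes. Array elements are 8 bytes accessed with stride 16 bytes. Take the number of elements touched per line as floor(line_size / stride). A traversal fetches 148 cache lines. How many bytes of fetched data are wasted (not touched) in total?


Elements per line = floor(16 / 16) = 1
Bytes used per line = 1 * 8 = 8
Wasted per line = 16 - 8 = 8
Total wasted = 8 * 148 = 1184

1184


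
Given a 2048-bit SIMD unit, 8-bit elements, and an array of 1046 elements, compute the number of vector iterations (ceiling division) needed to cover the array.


Width = 2048 / 8 = 256 elements per vector op
Iterations = ceil(1046 / 256) = 5

5


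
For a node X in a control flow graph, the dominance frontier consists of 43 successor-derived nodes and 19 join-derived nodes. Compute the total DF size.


DF(X) = direct successor contributions + join point contributions
= 43 + 19 = 62

62


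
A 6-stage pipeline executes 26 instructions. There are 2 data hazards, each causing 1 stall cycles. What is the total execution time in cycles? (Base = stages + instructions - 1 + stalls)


Base cycles = 6 + 26 - 1 = 31
Total stalls = 2 * 1 = 2
Total = 31 + 2 = 33

33


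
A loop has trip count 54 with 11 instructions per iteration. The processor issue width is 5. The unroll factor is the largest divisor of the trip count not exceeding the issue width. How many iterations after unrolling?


Largest divisor of 54 <= 5 is 3
New iterations = 54 / 3 = 18

18


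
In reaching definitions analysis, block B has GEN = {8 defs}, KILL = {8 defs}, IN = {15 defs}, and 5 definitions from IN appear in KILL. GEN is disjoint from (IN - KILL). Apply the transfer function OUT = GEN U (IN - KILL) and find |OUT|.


IN - KILL: 15 - 5 = 10 surviving definitions
OUT = GEN + surviving = 8 + 10 = 18

18


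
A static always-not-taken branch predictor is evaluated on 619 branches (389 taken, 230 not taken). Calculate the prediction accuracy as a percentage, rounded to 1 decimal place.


Predictor: always-not-taken
Correct predictions = 230
Accuracy = 230 / 619 * 100 = 37.2%

37.2


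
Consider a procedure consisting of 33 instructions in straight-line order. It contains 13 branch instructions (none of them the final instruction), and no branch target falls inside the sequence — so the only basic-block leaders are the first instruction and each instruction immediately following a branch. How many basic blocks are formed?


With no in-sequence branch targets, the leaders are the first instruction plus the instruction after each branch.
Number of basic blocks = branches + 1
= 13 + 1 = 14

14


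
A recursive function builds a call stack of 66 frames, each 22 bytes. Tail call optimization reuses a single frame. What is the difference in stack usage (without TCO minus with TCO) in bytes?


Without TCO: 66 * 22 = 1452 bytes
With TCO: reuse 1 frame = 22 bytes
Savings = 1452 - 22 = 1430

1430


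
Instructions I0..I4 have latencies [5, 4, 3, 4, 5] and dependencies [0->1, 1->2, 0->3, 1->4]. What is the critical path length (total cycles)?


Compute longest path through dependency graph: dist(Ik) = max over predecessors of dist + latency(Ik).
dist(I0) = latency 5 = 5
dist(I1) = dist(I0) + 4 = 5 + 4 = 9
dist(I2) = dist(I1) + 3 = 9 + 3 = 12
dist(I3) = dist(I0) + 4 = 5 + 4 = 9
dist(I4) = dist(I1) + 5 = 9 + 5 = 14
Critical path = max dist = 14

14


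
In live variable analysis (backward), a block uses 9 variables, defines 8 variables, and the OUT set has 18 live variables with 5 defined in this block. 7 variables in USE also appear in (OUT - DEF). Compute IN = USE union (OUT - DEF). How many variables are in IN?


OUT - DEF: 18 - 5 = 13
|IN| = |USE| + |OUT - DEF| - |USE ∩ (OUT - DEF)| = 9 + 13 - 7 = 15

15


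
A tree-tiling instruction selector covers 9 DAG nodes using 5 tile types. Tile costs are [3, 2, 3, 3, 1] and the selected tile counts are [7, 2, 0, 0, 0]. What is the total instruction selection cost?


Total cost = sum(count_i * cost_i)
= 7*3 + 2*2 + 0*3 + 0*3 + 0*1
= 25

25


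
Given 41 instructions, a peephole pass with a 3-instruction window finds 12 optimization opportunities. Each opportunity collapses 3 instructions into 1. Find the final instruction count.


Each match removes 2 instructions.
Total removed = 12 * 2 = 24
Remaining = 41 - 24 = 17

17


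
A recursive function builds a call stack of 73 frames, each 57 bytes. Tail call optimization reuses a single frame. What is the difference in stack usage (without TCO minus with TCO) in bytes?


Without TCO: 73 * 57 = 4161 bytes
With TCO: reuse 1 frame = 57 bytes
Savings = 4161 - 57 = 4104

4104


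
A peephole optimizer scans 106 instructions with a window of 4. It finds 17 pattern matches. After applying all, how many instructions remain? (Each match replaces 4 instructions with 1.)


Each match removes 3 instructions.
Total removed = 17 * 3 = 51
Remaining = 106 - 51 = 55

55


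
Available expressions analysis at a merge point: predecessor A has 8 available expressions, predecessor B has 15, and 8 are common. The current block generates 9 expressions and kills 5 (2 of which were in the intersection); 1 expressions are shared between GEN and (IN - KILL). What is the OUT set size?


IN = intersection of predecessors = 8
IN - KILL = 8 - 2 = 6
|OUT| = |GEN| + |IN - KILL| - |GEN ∩ (IN - KILL)| = 9 + 6 - 1 = 14

14


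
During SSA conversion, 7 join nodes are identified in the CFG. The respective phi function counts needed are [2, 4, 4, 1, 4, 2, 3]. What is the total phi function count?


Total phi functions = sum of phi functions at each join node
= 2 + 4 + 4 + 1 + 4 + 2 + 3 = 20

20


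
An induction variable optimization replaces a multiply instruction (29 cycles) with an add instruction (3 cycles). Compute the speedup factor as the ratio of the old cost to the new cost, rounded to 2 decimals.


Ratio = mult_cost / add_cost = 29 / 3 = 9.67

9.67


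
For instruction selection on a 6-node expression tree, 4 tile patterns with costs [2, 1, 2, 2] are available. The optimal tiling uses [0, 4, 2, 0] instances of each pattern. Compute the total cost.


Total cost = sum(count_i * cost_i)
= 0*2 + 4*1 + 2*2 + 0*2
= 8

8


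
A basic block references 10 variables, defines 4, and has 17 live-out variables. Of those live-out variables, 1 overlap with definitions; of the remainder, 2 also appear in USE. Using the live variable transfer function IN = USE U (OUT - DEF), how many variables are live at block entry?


OUT - DEF: 17 - 1 = 16
|IN| = |USE| + |OUT - DEF| - |USE ∩ (OUT - DEF)| = 10 + 16 - 2 = 24

24


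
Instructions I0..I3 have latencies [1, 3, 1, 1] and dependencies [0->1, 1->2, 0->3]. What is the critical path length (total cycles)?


Compute longest path through dependency graph: dist(Ik) = max over predecessors of dist + latency(Ik).
dist(I0) = latency 1 = 1
dist(I1) = dist(I0) + 3 = 1 + 3 = 4
dist(I2) = dist(I1) + 1 = 4 + 1 = 5
dist(I3) = dist(I0) + 1 = 1 + 1 = 2
Critical path = max dist = 5

5


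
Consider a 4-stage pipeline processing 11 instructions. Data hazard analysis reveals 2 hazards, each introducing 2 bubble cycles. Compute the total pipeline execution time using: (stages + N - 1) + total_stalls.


Base cycles = 4 + 11 - 1 = 14
Total stalls = 2 * 2 = 4
Total = 14 + 4 = 18

18


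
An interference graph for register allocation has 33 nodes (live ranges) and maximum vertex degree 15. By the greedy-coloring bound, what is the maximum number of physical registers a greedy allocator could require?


Greedy coloring never needs more than (max_degree + 1) colors: when coloring a vertex, at most max_degree neighbors are already colored.
Upper bound = 15 + 1 = 16

16


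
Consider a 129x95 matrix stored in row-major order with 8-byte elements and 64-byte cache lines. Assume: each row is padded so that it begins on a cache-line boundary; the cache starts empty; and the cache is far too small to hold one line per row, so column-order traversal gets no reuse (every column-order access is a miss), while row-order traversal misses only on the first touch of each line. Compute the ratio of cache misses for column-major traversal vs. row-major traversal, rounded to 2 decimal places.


Each row occupies 95 * 8 = 760 bytes and starts on a line boundary, so it spans ceil(760 / 64) = 12 cache lines.
Row-major traversal misses (one per line touched): 129 * ceil(95 * 8 / 64) = 1548
Column-major traversal misses (no reuse, every access misses): 129 * 95 = 12255
Ratio = 12255 / 1548 = 7.92

7.92


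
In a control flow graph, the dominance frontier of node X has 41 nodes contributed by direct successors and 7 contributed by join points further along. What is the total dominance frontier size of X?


DF(X) = direct successor contributions + join point contributions
= 41 + 7 = 48

48


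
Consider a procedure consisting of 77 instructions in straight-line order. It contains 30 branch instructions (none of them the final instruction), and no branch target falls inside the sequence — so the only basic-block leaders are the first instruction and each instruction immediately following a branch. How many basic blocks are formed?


With no in-sequence branch targets, the leaders are the first instruction plus the instruction after each branch.
Number of basic blocks = branches + 1
= 30 + 1 = 31

31


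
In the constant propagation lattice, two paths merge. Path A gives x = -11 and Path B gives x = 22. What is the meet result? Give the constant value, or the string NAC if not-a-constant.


Meet operation: if both paths give the same constant, result is that constant; if they differ, result is NAC (not-a-constant).
Path A: -11, Path B: 22 -> differ
Result: not-a-constant -> NAC

NAC


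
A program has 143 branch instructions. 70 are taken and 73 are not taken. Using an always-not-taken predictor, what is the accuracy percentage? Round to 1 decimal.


Predictor: always-not-taken
Correct predictions = 73
Accuracy = 73 / 143 * 100 = 51.0%

51.0


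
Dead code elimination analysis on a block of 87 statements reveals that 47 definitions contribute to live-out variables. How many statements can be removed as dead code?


Dead code = total statements - live definitions
= 87 - 47 = 40

40


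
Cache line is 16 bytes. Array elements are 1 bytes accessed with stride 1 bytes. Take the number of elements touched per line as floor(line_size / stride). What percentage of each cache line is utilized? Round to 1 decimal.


Elements per cache line = floor(16 / 1) = 16
Bytes used = 16 * 1 = 16
Utilization = 16 / 16 * 100 = 100.0%

100.0


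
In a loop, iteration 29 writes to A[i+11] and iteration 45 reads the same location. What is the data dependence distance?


Distance = read iteration - write iteration
= 45 - 29 = 16

16


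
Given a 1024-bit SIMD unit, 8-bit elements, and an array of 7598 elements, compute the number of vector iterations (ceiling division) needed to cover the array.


Width = 1024 / 8 = 128 elements per vector op
Iterations = ceil(7598 / 128) = 60

60


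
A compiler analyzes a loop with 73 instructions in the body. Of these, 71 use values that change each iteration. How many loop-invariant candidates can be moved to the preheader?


Invariant candidates = total - loop-dependent
= 73 - 71 = 2

2


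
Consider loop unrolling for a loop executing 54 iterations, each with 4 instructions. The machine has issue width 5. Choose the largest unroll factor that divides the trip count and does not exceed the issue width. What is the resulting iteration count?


Largest divisor of 54 <= 5 is 3
New iterations = 54 / 3 = 18

18


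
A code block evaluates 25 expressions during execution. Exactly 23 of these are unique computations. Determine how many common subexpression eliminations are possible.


CSE count = total expressions - unique expressions
= 25 - 23 = 2

2


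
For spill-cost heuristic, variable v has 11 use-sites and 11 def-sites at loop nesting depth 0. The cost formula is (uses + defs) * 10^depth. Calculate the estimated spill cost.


uses + defs = 11 + 11 = 22
10^0 = 1
Spill cost = 22 * 1 = 22

22


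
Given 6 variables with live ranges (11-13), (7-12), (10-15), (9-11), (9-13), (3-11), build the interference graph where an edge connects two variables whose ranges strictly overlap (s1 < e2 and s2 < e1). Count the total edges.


Check all pairs for overlapping intervals.
Two intervals (s1,e1) and (s2,e2) overlap if s1 < e2 and s2 < e1.
v0 (11-13) vs v1..v5: overlaps v1, v2, v4 -> 3
v1 (7-12) vs v2..v5: overlaps v2, v3, v4, v5 -> 4
v2 (10-15) vs v3..v5: overlaps v3, v4, v5 -> 3
v3 (9-11) vs v4..v5: overlaps v4, v5 -> 2
v4 (9-13) vs v5: overlaps v5 -> 1
Total overlapping pairs = 3 + 4 + 3 + 2 + 1 = 13

13


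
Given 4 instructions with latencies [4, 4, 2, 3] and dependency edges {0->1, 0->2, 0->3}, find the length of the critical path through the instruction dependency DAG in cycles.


Compute longest path through dependency graph: dist(Ik) = max over predecessors of dist + latency(Ik).
dist(I0) = latency 4 = 4
dist(I1) = dist(I0) + 4 = 4 + 4 = 8
dist(I2) = dist(I0) + 2 = 4 + 2 = 6
dist(I3) = dist(I0) + 3 = 4 + 3 = 7
Critical path = max dist = 8

8


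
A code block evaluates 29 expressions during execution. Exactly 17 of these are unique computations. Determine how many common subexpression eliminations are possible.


CSE count = total expressions - unique expressions
= 29 - 17 = 12

12


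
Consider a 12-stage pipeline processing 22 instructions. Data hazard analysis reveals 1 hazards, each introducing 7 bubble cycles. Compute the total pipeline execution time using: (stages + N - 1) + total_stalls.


Base cycles = 12 + 22 - 1 = 33
Total stalls = 1 * 7 = 7
Total = 33 + 7 = 40

40


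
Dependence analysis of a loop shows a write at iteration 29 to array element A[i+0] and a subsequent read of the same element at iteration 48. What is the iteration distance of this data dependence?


Distance = read iteration - write iteration
= 48 - 29 = 19

19


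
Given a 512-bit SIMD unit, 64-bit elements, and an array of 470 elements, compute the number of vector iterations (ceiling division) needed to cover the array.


Width = 512 / 64 = 8 elements per vector op
Iterations = ceil(470 / 8) = 59

59


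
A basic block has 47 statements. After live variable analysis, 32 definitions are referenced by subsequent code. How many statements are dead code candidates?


Dead code = total statements - live definitions
= 47 - 32 = 15

15


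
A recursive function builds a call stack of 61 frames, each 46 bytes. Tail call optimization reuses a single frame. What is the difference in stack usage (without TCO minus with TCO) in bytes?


Without TCO: 61 * 46 = 2806 bytes
With TCO: reuse 1 frame = 46 bytes
Savings = 2806 - 46 = 2760

2760


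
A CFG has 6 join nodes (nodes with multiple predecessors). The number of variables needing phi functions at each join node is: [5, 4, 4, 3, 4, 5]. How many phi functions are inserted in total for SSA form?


Total phi functions = sum of phi functions at each join node
= 5 + 4 + 4 + 3 + 4 + 5 = 25

25


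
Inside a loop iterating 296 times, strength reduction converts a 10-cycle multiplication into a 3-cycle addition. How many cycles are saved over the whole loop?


Per-iteration saving = 10 - 3 = 7
Total saved = 296 * 7 = 2072

2072


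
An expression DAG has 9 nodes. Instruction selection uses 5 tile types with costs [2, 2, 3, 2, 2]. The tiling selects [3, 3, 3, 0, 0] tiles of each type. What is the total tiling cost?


Total cost = sum(count_i * cost_i)
= 3*2 + 3*2 + 3*3 + 0*2 + 0*2
= 21

21


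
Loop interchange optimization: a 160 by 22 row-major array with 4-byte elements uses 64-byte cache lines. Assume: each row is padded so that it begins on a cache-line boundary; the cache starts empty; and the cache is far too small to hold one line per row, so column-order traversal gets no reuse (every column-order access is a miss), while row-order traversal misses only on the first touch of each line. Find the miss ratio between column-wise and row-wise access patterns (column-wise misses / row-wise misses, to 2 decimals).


Each row occupies 22 * 4 = 88 bytes and starts on a line boundary, so it spans ceil(88 / 64) = 2 cache lines.
Row-major traversal misses (one per line touched): 160 * ceil(22 * 4 / 64) = 320
Column-major traversal misses (no reuse, every access misses): 160 * 22 = 3520
Ratio = 3520 / 320 = 11.0

11.0


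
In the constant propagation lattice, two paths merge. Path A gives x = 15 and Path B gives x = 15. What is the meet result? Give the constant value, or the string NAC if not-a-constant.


Meet operation: if both paths give the same constant, result is that constant; if they differ, result is NAC (not-a-constant).
Path A: 15, Path B: 15 -> equal
Result: constant -> 15

15


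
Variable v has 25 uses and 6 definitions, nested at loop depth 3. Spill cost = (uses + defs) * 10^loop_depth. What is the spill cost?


uses + defs = 25 + 6 = 31
10^3 = 1000
Spill cost = 31 * 1000 = 31000

31000


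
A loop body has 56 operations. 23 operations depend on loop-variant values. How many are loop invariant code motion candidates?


Invariant candidates = total - loop-dependent
= 56 - 23 = 33

33


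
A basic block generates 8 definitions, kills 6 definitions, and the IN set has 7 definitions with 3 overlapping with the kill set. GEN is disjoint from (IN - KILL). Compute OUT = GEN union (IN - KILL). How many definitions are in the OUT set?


IN - KILL: 7 - 3 = 4 surviving definitions
OUT = GEN + surviving = 8 + 4 = 12

12


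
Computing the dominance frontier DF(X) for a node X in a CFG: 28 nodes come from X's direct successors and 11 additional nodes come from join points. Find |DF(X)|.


DF(X) = direct successor contributions + join point contributions
= 28 + 11 = 39

39


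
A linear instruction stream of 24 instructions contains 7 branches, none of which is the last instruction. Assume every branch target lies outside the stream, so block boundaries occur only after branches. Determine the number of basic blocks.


With no in-sequence branch targets, the leaders are the first instruction plus the instruction after each branch.
Number of basic blocks = branches + 1
= 7 + 1 = 8

8


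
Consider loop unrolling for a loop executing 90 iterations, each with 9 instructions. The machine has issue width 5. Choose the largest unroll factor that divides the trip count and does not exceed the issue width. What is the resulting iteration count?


Largest divisor of 90 <= 5 is 5
New iterations = 90 / 5 = 18

18


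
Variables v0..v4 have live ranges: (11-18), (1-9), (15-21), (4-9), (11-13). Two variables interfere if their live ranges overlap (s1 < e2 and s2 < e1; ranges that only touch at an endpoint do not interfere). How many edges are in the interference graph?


Check all pairs for overlapping intervals.
Two intervals (s1,e1) and (s2,e2) overlap if s1 < e2 and s2 < e1.
v0 (11-18) vs v1..v4: overlaps v2, v4 -> 2
v1 (1-9) vs v2..v4: overlaps v3 -> 1
v2 (15-21) vs v3..v4: overlaps none -> 0
v3 (4-9) vs v4: overlaps none -> 0
Total overlapping pairs = 2 + 1 + 0 + 0 = 3

3


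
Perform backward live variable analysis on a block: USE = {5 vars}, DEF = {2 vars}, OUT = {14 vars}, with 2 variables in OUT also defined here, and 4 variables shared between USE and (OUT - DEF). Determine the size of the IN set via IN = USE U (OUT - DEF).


OUT - DEF: 14 - 2 = 12
|IN| = |USE| + |OUT - DEF| - |USE ∩ (OUT - DEF)| = 5 + 12 - 4 = 13

13


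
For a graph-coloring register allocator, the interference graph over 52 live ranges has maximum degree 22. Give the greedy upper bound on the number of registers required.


Greedy coloring never needs more than (max_degree + 1) colors: when coloring a vertex, at most max_degree neighbors are already colored.
Upper bound = 22 + 1 = 23

23


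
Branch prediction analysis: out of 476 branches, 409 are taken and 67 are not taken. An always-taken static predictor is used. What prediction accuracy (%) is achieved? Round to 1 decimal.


Predictor: always-taken
Correct predictions = 409
Accuracy = 409 / 476 * 100 = 85.9%

85.9


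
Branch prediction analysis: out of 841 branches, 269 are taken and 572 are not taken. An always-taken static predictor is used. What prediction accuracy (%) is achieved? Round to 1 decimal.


Predictor: always-taken
Correct predictions = 269
Accuracy = 269 / 841 * 100 = 32.0%

32.0
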